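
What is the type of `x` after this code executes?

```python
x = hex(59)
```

hex() returns str representation

str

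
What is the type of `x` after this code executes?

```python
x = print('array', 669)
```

print() returns None

NoneType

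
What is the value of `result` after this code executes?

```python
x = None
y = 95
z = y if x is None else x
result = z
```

x = None; y = 95; z = 95; result = 95

95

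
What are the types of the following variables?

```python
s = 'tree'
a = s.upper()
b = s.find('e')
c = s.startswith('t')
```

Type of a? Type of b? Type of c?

upper() returns str; find() returns int; startswith() returns bool

str, int, bool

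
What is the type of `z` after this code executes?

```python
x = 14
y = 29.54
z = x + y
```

int + float = float

float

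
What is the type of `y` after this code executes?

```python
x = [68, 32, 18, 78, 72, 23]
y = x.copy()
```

list.copy() returns list

list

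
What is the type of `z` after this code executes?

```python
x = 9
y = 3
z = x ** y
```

positive int ** positive int = int

int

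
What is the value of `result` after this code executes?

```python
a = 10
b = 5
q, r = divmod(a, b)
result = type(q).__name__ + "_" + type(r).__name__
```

a is int; b is int; q is int; r is int; result = 'int_int'

'int_int'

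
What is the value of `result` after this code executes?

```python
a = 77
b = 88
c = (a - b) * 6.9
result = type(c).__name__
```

a is int; b is int; c is float; result = 'float'

'float'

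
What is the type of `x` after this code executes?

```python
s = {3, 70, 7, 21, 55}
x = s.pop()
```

Popping from set[int] returns int

int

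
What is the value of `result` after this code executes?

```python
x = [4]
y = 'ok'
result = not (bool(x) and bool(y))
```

x = [4]; y = 'ok'; result = False

False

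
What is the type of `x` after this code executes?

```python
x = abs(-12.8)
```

abs() of float returns float

float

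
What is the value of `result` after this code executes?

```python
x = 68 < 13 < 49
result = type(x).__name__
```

x is bool; result = 'bool'

'bool'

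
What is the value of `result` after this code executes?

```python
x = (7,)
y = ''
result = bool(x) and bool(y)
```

x = (7,); y = ''; result = False

False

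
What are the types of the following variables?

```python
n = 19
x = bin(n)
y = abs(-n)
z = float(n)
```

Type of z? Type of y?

float() returns float; abs() of int returns int

float, int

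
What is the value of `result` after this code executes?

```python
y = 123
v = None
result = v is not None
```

y = 123; v = None; result = False

False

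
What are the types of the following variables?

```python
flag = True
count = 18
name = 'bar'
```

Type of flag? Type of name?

flag is assigned the constant True, which has type bool; name is assigned a quoted string literal, so it is a str

bool, str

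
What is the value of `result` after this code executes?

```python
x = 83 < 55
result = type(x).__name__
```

x is bool; result = 'bool'

'bool'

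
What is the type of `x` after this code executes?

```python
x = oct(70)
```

oct() returns str representation

str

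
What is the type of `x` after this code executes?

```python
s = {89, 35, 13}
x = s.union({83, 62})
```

set.union() returns a new set

set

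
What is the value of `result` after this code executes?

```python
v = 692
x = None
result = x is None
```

v = 692; x = None; result = True

True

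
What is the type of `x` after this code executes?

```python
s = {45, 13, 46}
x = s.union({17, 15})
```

set.union() returns a new set

set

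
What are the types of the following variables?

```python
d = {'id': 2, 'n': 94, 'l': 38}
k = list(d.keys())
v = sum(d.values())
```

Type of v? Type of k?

sum of ints is int; list() converts to list

int, list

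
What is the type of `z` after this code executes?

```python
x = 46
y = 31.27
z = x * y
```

int * float = float

float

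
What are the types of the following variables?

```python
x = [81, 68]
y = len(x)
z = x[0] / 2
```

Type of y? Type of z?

len() returns int; int / int = float

int, float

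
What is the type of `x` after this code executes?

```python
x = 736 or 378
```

'or' returns first truthy value (int)

int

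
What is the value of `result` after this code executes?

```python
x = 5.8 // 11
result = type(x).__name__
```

x is float; result = 'float'

'float'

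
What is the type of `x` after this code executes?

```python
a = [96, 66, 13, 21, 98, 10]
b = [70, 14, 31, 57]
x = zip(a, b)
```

zip() returns a zip object

zip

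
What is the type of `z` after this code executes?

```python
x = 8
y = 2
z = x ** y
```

positive int ** positive int = int

int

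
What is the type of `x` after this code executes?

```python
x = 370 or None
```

'or' returns first truthy value

int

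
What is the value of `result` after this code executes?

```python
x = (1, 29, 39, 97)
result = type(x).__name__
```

x is tuple; result = 'tuple'

'tuple'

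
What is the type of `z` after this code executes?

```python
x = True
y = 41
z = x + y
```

bool + int = int (bool is subclass of int)

int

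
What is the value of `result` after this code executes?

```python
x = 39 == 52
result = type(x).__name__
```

x is bool; result = 'bool'

'bool'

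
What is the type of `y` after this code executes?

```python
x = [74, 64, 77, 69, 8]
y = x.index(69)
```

list.index() returns int

int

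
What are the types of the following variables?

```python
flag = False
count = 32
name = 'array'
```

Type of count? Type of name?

count is assigned a bare integer (no decimal point), so it is an int; name is assigned a quoted string literal, so it is a str

int, str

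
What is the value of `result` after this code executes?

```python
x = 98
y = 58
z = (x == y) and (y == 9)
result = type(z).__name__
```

x is int; y is int; z is bool; result = 'bool'

'bool'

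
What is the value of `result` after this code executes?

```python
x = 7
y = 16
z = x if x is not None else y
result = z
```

x = 7; y = 16; z = 7; result = 7

7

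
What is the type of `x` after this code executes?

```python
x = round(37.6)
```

round() with no decimal places returns int

int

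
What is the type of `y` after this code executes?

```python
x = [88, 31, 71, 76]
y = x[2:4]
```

Slicing a list returns a list

list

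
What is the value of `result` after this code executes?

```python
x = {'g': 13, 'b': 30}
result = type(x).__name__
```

x is dict; result = 'dict'

'dict'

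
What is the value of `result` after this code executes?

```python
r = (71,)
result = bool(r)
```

r = (71,); result = True

True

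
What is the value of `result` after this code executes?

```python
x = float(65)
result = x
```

x = 65.0; result = 65.0

65.0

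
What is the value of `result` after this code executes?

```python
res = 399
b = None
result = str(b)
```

res = 399; b = None; result = 'None'

'None'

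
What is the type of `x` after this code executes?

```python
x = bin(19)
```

bin() returns str representation

str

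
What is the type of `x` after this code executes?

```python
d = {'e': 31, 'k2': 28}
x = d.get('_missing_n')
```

dict.get() returns None when key not found

NoneType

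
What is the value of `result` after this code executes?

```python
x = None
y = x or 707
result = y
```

x = None; y = 707; result = 707

707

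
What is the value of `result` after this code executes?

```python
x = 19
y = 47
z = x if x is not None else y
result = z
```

x = 19; y = 47; z = 19; result = 19

19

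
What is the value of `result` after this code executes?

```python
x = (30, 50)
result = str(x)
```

x = (30, 50); result = '(30, 50)'

'(30, 50)'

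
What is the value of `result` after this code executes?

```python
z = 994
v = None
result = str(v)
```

z = 994; v = None; result = 'None'

'None'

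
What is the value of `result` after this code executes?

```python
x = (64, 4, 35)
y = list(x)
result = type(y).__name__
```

x is tuple; y is list; result = 'list'

'list'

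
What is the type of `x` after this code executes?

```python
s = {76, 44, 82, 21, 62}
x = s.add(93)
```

set.add() returns None (mutates in place)

NoneType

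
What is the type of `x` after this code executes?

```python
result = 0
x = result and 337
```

'and' returns first falsy value (0 is int)

int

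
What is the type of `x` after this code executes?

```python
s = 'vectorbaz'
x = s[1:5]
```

Slicing a str returns str

str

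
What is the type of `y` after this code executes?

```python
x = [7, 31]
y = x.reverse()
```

list.reverse() returns None

NoneType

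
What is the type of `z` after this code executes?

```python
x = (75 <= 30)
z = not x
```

'not' returns bool

bool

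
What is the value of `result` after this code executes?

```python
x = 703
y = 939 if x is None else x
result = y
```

x = 703; y = 703; result = 703

703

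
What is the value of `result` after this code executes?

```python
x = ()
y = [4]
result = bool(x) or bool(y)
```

x = (); y = [4]; result = True

True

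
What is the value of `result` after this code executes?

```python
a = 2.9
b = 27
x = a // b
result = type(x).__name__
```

a is float; b is int; x is float; result = 'float'

'float'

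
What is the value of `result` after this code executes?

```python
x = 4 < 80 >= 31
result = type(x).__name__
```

x is bool; result = 'bool'

'bool'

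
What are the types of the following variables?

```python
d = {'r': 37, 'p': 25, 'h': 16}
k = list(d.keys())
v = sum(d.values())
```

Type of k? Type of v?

list() converts to list; sum of ints is int

list, int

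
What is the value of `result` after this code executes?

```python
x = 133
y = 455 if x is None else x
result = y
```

x = 133; y = 133; result = 133

133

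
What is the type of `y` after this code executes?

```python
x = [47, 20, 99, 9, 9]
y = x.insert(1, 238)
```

list.insert() returns None

NoneType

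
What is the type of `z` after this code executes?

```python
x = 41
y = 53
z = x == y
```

Comparison returns bool

bool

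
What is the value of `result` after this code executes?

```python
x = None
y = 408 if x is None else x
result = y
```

x = None; y = 408; result = 408

408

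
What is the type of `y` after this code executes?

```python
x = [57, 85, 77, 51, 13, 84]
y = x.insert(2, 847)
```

list.insert() returns None

NoneType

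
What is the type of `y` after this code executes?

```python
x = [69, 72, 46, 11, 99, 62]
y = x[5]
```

Indexing list[int] returns int

int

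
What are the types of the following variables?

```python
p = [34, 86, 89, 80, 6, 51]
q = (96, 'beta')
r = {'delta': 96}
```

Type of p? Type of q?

p is assigned a list literal (square brackets); q is assigned a tuple (parenthesized, comma-separated values)

list, tuple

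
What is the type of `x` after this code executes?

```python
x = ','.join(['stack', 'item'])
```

str.join() returns str

str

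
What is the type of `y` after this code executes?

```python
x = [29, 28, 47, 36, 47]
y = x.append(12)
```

list.append() returns None (mutates in place)

NoneType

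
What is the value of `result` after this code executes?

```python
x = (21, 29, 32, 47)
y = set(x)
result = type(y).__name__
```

x is tuple; y is set; result = 'set'

'set'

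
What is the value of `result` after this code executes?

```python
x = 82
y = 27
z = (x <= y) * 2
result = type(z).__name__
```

x is int; y is int; z is int; result = 'int'

'int'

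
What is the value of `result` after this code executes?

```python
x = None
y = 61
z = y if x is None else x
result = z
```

x = None; y = 61; z = 61; result = 61

61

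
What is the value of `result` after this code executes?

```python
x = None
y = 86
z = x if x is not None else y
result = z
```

x = None; y = 86; z = 86; result = 86

86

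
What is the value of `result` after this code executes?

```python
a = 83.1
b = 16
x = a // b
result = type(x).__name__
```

a is float; b is int; x is float; result = 'float'

'float'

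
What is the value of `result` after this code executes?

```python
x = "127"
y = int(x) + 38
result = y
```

x = '127'; y = 165; result = 165

165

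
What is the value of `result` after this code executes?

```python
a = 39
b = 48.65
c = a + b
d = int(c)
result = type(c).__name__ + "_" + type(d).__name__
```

a is int; b is float; c is float; d is int; result = 'float_int'

'float_int'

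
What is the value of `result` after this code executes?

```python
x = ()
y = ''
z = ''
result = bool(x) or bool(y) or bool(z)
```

x = (); y = ''; z = ''; result = False

False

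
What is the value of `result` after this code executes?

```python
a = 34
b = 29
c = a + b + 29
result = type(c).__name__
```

a is int; b is int; c is int; result = 'int'

'int'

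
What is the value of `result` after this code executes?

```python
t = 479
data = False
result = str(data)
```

t = 479; data = False; result = 'False'

'False'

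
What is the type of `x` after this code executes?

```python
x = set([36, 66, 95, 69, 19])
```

set() constructor returns set

set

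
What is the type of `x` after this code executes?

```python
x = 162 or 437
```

'or' returns first truthy value (int)

int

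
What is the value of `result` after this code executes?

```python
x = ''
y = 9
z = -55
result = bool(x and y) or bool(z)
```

x = ''; y = 9; z = -55; result = True

True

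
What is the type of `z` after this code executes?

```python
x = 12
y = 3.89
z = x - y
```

int - float = float

float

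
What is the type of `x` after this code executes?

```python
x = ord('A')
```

ord() returns int (code point)

int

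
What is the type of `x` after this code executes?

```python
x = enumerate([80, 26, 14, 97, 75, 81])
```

enumerate() returns an enumerate object

enumerate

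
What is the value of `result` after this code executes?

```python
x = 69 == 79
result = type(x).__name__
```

x is bool; result = 'bool'

'bool'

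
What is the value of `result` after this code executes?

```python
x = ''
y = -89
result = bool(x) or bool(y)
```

x = ''; y = -89; result = True

True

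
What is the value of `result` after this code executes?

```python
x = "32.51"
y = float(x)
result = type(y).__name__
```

x is str; y is float; result = 'float'

'float'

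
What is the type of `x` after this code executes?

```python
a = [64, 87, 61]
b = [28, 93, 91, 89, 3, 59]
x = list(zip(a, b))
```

list(zip()) returns a list of tuples

list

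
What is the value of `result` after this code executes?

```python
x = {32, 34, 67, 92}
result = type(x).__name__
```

x is set; result = 'set'

'set'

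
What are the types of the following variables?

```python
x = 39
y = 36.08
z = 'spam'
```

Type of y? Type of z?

y is assigned a number with a decimal point, so it is a float; z is assigned a quoted string literal, so it is a str

float, str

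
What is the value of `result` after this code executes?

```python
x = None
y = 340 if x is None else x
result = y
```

x = None; y = 340; result = 340

340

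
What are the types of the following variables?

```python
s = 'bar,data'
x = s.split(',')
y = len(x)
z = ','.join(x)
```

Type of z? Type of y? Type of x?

str.join() returns str; len() returns int; str.split() returns list

str, int, list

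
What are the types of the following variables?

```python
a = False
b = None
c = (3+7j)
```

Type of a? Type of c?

a is assigned the constant False, which has type bool; c is assigned (3+7j), an int plus an imaginary literal (j suffix), which evaluates to complex

bool, complex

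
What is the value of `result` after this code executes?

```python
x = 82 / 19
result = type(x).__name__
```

x is float; result = 'float'

'float'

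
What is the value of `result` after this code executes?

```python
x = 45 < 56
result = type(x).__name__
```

x is bool; result = 'bool'

'bool'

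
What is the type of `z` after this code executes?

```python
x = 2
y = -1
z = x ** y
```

int ** negative = float

float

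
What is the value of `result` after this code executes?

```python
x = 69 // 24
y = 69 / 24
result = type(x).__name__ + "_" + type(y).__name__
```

x is int; y is float; result = 'int_float'

'int_float'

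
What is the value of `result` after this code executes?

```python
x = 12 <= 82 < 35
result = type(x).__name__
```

x is bool; result = 'bool'

'bool'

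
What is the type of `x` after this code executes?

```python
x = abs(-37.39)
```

abs() of float returns float

float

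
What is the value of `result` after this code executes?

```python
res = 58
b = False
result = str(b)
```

res = 58; b = False; result = 'False'

'False'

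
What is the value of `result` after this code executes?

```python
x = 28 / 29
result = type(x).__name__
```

x is float; result = 'float'

'float'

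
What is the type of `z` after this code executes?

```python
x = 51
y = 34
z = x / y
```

int / int = float

float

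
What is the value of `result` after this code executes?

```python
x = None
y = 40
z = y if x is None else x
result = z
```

x = None; y = 40; z = 40; result = 40

40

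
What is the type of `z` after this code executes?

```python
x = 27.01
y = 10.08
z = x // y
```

float // float = float

float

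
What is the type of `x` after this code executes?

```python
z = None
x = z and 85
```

'and' returns first falsy value (None)

NoneType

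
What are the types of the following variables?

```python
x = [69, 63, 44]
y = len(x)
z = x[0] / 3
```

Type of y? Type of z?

len() returns int; int / int = float

int, float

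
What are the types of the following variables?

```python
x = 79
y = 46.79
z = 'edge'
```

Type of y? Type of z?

y is assigned a number with a decimal point, so it is a float; z is assigned a quoted string literal, so it is a str

float, str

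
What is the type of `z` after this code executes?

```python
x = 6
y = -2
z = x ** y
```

int ** negative = float

float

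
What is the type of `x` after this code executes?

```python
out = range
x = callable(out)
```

callable() returns bool

bool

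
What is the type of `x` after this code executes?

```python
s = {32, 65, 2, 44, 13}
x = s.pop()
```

Popping from set[int] returns int

int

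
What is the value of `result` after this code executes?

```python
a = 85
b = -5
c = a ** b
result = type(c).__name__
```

a is int; b is int; c is float; result = 'float'

'float'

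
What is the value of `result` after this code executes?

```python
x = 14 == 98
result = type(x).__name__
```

x is bool; result = 'bool'

'bool'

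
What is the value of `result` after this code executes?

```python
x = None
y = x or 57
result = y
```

x = None; y = 57; result = 57

57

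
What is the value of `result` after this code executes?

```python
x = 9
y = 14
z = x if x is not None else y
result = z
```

x = 9; y = 14; z = 9; result = 9

9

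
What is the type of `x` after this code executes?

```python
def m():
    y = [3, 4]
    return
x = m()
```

Bare return returns None

NoneType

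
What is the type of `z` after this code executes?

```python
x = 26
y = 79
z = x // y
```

int // int = int

int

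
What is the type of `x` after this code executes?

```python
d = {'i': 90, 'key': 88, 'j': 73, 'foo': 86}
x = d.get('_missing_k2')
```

dict.get() returns None when key not found

NoneType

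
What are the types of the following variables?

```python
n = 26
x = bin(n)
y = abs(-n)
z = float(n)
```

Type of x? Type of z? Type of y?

bin() returns str; float() returns float; abs() of int returns int

str, float, int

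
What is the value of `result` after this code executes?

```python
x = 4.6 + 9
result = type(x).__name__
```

x is float; result = 'float'

'float'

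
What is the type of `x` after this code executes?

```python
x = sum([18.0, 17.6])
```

sum() of floats returns float

float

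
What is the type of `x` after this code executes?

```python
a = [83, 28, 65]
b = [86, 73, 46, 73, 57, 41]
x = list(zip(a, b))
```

list(zip()) returns a list of tuples

list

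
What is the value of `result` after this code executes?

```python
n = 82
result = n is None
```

n = 82; result = False

False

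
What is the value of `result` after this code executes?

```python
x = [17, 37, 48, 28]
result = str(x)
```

x = [17, 37, 48, 28]; result = '[17, 37, 48, 28]'

'[17, 37, 48, 28]'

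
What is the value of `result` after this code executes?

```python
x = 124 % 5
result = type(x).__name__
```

x is int; result = 'int'

'int'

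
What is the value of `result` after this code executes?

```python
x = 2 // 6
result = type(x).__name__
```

x is int; result = 'int'

'int'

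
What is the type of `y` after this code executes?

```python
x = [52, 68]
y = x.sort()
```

list.sort() returns None (mutates in place)

NoneType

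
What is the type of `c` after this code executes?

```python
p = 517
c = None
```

None has type NoneType

NoneType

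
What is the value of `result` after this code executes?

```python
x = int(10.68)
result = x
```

x = 10; result = 10

10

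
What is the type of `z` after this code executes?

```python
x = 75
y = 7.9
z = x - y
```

int - float = float

float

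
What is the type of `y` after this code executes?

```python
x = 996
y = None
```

None has type NoneType

NoneType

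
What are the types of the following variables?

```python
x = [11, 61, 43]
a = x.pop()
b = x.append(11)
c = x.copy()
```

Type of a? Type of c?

pop() returns element; copy() returns list

int, list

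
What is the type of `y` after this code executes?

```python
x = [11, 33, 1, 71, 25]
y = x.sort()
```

list.sort() returns None (mutates in place)

NoneType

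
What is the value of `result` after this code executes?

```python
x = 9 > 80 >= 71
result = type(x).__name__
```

x is bool; result = 'bool'

'bool'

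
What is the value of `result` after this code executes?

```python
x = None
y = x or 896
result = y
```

x = None; y = 896; result = 896

896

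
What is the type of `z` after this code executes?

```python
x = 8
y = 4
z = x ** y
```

positive int ** positive int = int

int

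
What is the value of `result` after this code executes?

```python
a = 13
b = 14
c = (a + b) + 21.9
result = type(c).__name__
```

a is int; b is int; c is float; result = 'float'

'float'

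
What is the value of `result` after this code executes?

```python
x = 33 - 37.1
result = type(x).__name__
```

x is float; result = 'float'

'float'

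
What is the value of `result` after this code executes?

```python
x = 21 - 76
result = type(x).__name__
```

x is int; result = 'int'

'int'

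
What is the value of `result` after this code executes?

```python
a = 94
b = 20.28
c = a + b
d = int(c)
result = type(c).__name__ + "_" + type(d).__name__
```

a is int; b is float; c is float; d is int; result = 'float_int'

'float_int'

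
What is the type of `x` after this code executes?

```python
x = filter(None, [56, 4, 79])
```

filter() returns a filter object

filter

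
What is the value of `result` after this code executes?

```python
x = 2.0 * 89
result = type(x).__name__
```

x is float; result = 'float'

'float'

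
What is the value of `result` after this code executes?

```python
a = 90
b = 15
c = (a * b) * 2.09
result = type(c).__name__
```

a is int; b is int; c is float; result = 'float'

'float'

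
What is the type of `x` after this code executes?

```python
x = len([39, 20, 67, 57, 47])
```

len() always returns int

int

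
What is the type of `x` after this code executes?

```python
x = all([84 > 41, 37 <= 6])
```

all() returns bool

bool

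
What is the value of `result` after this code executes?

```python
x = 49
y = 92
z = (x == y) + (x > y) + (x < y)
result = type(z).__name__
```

x is int; y is int; z is int; result = 'int'

'int'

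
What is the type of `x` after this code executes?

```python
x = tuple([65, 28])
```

tuple() constructor returns tuple

tuple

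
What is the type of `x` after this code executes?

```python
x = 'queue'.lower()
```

str.lower() returns str

str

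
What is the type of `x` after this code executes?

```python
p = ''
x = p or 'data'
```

'or' returns first truthy value (str)

str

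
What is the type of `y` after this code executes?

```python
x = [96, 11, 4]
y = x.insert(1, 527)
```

list.insert() returns None

NoneType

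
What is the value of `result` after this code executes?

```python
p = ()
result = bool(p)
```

p = (); result = False

False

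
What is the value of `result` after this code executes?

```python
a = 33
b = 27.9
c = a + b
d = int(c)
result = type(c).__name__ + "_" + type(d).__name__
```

a is int; b is float; c is float; d is int; result = 'float_int'

'float_int'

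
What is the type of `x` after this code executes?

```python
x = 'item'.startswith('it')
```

str.startswith() returns bool

bool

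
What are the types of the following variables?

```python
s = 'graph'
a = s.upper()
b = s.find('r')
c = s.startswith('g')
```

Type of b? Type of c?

find() returns int; startswith() returns bool

int, bool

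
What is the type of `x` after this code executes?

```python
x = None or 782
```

'or' with None returns the other truthy value

int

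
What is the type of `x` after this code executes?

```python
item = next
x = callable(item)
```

callable() returns bool

bool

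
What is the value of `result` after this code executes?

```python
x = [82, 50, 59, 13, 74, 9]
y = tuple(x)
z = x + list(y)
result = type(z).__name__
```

x is list; y is tuple; z is list; result = 'list'

'list'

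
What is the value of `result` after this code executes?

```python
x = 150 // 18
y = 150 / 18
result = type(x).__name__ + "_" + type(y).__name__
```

x is int; y is float; result = 'int_float'

'int_float'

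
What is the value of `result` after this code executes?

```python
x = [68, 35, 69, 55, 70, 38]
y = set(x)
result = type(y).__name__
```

x is list; y is set; result = 'set'

'set'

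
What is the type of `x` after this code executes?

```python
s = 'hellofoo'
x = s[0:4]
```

Slicing a str returns str

str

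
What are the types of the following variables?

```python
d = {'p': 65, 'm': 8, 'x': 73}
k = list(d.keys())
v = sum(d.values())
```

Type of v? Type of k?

sum of ints is int; list() converts to list

int, list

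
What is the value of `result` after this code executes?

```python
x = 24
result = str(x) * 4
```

x = 24; result = '24242424'

'24242424'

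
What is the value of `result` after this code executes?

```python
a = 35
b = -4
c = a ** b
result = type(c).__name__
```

a is int; b is int; c is float; result = 'float'

'float'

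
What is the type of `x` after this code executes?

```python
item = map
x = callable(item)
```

callable() returns bool

bool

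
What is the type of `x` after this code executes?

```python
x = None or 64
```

'or' with None returns the other truthy value

int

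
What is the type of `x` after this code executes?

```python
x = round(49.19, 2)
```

round() with decimal places returns float

float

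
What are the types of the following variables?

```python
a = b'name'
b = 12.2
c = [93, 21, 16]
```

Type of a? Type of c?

a is assigned a bytes literal (b'...' prefix); c is assigned a list literal (square brackets)

bytes, list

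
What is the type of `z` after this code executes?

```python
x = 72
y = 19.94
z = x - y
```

int - float = float

float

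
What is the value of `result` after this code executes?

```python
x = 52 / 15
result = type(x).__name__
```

x is float; result = 'float'

'float'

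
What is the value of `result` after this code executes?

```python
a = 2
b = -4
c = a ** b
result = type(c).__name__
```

a is int; b is int; c is float; result = 'float'

'float'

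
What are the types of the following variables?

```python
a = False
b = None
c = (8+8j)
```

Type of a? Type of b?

a is assigned the constant False, which has type bool; b is assigned None, whose type is NoneType

bool, NoneType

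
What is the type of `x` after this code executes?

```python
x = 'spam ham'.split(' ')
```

str.split() returns list

list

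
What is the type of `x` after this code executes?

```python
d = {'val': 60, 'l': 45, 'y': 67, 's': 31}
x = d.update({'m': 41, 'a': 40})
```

dict.update() returns None

NoneType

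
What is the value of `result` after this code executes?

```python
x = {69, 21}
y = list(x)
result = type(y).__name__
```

x is set; y is list; result = 'list'

'list'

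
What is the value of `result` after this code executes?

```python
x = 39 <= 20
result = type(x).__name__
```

x is bool; result = 'bool'

'bool'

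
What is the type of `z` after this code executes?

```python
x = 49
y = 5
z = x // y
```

int // int = int

int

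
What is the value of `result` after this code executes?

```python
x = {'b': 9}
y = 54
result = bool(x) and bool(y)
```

x = {'b': 9}; y = 54; result = True

True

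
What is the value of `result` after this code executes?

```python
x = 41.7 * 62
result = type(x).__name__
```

x is float; result = 'float'

'float'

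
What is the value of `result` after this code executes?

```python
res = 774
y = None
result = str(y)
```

res = 774; y = None; result = 'None'

'None'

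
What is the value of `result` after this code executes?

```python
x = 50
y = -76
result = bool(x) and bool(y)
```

x = 50; y = -76; result = True

True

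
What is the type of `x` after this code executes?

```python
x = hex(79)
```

hex() returns str representation

str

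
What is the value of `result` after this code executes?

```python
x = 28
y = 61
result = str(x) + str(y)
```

x = 28; y = 61; result = '2861'

'2861'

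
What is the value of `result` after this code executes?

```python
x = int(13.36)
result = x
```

x = 13; result = 13

13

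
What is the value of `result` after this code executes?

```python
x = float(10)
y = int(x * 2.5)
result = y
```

x = 10.0; y = 25; result = 25

25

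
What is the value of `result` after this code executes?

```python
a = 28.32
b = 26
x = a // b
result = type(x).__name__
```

a is float; b is int; x is float; result = 'float'

'float'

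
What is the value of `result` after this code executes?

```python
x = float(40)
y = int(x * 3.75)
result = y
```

x = 40.0; y = 150; result = 150

150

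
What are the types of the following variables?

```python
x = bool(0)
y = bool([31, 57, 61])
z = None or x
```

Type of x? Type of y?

bool() returns bool; bool() returns bool

bool, bool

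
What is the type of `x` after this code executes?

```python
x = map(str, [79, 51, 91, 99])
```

map() returns a map object

map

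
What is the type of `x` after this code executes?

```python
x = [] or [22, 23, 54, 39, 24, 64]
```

'or' returns first truthy value (list)

list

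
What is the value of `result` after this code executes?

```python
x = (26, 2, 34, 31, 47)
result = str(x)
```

x = (26, 2, 34, 31, 47); result = '(26, 2, 34, 31, 47)'

'(26, 2, 34, 31, 47)'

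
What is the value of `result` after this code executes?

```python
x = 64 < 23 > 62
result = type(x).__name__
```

x is bool; result = 'bool'

'bool'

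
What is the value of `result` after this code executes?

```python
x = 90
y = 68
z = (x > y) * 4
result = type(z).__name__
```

x is int; y is int; z is int; result = 'int'

'int'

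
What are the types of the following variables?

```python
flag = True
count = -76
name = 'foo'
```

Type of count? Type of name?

count is assigned a bare integer (no decimal point), so it is an int; name is assigned a quoted string literal, so it is a str

int, str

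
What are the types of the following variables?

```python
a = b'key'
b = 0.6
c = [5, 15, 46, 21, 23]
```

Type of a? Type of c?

a is assigned a bytes literal (b'...' prefix); c is assigned a list literal (square brackets)

bytes, list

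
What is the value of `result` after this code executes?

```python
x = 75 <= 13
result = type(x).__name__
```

x is bool; result = 'bool'

'bool'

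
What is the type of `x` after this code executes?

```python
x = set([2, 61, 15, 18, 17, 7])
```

set() constructor returns set

set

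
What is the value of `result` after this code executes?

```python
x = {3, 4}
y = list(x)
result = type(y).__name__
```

x is set; y is list; result = 'list'

'list'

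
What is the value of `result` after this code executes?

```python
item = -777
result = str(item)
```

item = -777; result = '-777'

'-777'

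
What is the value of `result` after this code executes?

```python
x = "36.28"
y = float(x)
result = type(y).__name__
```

x is str; y is float; result = 'float'

'float'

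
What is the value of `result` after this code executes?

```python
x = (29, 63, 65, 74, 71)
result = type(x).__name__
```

x is tuple; result = 'tuple'

'tuple'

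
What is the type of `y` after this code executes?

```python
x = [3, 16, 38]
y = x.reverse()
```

list.reverse() returns None

NoneType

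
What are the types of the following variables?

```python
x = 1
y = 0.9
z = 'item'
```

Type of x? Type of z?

x is assigned a bare integer (no decimal point), so it is an int; z is assigned a quoted string literal, so it is a str

int, str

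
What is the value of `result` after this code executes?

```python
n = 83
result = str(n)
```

n = 83; result = '83'

'83'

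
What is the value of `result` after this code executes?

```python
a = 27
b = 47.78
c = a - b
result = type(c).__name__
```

a is int; b is float; c is float; result = 'float'

'float'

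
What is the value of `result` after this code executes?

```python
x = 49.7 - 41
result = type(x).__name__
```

x is float; result = 'float'

'float'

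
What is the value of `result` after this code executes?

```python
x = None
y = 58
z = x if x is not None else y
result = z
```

x = None; y = 58; z = 58; result = 58

58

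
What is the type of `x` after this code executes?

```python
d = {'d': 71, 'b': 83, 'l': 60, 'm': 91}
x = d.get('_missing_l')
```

dict.get() returns None when key not found

NoneType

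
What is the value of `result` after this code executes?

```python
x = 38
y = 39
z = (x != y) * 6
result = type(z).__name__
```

x is int; y is int; z is int; result = 'int'

'int'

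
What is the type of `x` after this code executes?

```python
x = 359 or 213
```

'or' returns first truthy value (int)

int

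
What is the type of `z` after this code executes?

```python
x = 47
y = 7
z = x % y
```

int % int = int

int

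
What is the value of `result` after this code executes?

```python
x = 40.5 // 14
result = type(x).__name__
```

x is float; result = 'float'

'float'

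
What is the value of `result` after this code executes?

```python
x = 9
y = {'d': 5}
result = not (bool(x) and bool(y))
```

x = 9; y = {'d': 5}; result = False

False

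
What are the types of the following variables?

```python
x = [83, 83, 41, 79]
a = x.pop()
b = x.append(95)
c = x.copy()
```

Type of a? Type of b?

pop() returns element; append() returns None

int, NoneType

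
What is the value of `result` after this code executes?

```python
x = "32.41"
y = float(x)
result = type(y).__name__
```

x is str; y is float; result = 'float'

'float'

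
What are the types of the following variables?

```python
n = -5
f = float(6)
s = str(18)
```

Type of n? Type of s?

n is assigned a bare integer (no decimal point), so it is an int; s is assigned the result of calling str(), which returns a str

int, str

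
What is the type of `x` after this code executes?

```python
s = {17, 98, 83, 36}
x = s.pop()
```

Popping from set[int] returns int

int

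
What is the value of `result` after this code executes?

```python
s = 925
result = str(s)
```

s = 925; result = '925'

'925'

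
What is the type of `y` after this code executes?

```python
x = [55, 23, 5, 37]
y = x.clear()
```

list.clear() returns None

NoneType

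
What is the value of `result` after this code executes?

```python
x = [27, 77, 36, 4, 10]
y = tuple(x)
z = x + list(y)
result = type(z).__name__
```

x is list; y is tuple; z is list; result = 'list'

'list'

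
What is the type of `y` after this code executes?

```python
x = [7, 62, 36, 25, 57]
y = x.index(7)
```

list.index() returns int

int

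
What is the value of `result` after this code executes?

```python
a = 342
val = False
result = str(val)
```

a = 342; val = False; result = 'False'

'False'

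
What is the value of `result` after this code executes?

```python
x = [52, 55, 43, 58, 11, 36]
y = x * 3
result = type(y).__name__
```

x is list; y is list; result = 'list'

'list'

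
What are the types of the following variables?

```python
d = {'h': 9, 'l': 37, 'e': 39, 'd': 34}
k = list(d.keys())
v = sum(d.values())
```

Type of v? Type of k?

sum of ints is int; list() converts to list

int, list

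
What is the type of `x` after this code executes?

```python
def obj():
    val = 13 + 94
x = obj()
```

Function without return returns None

NoneType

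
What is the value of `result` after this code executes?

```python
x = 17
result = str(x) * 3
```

x = 17; result = '171717'

'171717'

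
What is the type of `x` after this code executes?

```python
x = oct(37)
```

oct() returns str representation

str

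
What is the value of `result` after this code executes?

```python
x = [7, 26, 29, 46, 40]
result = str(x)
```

x = [7, 26, 29, 46, 40]; result = '[7, 26, 29, 46, 40]'

'[7, 26, 29, 46, 40]'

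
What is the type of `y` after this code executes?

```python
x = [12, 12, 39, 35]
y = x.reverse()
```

list.reverse() returns None

NoneType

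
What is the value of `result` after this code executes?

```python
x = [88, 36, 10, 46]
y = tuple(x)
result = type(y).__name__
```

x is list; y is tuple; result = 'tuple'

'tuple'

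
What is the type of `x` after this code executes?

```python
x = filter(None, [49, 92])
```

filter() returns a filter object

filter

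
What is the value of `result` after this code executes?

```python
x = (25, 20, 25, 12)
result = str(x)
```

x = (25, 20, 25, 12); result = '(25, 20, 25, 12)'

'(25, 20, 25, 12)'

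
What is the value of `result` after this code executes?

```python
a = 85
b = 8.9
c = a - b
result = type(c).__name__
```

a is int; b is float; c is float; result = 'float'

'float'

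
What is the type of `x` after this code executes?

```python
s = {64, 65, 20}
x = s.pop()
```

Popping from set[int] returns int

int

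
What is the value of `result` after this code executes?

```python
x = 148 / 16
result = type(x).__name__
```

x is float; result = 'float'

'float'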